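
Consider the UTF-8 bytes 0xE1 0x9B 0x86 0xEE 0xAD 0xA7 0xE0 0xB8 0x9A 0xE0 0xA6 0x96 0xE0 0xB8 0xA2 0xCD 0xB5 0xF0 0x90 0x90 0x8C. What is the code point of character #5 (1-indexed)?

U+0E22

Offset 0: leading byte 0xE1 = 11100001 → 3-byte char #1 = E1 9B 86.
Offset 3: leading byte 0xEE = 11101110 → 3-byte char #2 = EE AD A7.
Offset 6: leading byte 0xE0 = 11100000 → 3-byte char #3 = E0 B8 9A.
Offset 9: leading byte 0xE0 = 11100000 → 3-byte char #4 = E0 A6 96.
Offset 12: leading byte 0xE0 = 11100000 → 3-byte char #5 = E0 B8 A2.
Leading byte 0xE0 = 11100000 matches 1110xxxx → 3-byte sequence.
Byte 1: 0xE0 = 11100000, payload 0000 (4 bits).
Byte 2: 0xB8 = 10111000 (10xxxxxx ✓), payload 111000.
Byte 3: 0xA2 = 10100010 (10xxxxxx ✓), payload 100010.
Concatenate: 0000111000100010 = 0xE22 (16 bits → U+0E22).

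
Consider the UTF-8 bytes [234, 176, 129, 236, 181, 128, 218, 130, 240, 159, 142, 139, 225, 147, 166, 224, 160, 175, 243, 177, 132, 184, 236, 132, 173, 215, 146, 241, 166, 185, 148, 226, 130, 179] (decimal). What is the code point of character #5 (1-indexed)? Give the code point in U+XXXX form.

U+14E6

Offset 0: leading byte 0xEA = 11101010 → 3-byte char #1 = EA B0 81.
Offset 3: leading byte 0xEC = 11101100 → 3-byte char #2 = EC B5 80.
Offset 6: leading byte 0xDA = 11011010 → 2-byte char #3 = DA 82.
Offset 8: leading byte 0xF0 = 11110000 → 4-byte char #4 = F0 9F 8E 8B.
Offset 12: leading byte 0xE1 = 11100001 → 3-byte char #5 = E1 93 A6.
Leading byte 0xE1 = 11100001 matches 1110xxxx → 3-byte sequence.
Byte 1: 0xE1 = 11100001, payload 0001 (4 bits).
Byte 2: 0x93 = 10010011 (10xxxxxx ✓), payload 010011.
Byte 3: 0xA6 = 10100110 (10xxxxxx ✓), payload 100110.
Concatenate: 0001010011100110 = 0x14E6 (16 bits → U+14E6).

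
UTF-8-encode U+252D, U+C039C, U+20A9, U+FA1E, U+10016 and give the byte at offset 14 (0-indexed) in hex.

0x90

U+252D → 3-byte form E2 94 AD at offsets 0–2.
U+C039C → 4-byte form F3 80 8E 9C at offsets 3–6.
U+20A9 → 3-byte form E2 82 A9 at offsets 7–9.
U+FA1E → 3-byte form EF A8 9E at offsets 10–12.
U+10016 → 4-byte form F0 90 80 96 at offsets 13–16.
Offset 14 falls in char 5's range; it's byte 2 of F0 90 80 96 = 0x90.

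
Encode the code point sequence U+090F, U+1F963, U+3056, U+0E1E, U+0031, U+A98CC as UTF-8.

U+090F: 3-byte form → E0 A4 8F.
U+1F963: 4-byte form → F0 9F A5 A3.
U+3056: 3-byte form → E3 81 96.
U+0E1E: 3-byte form → E0 B8 9E.
U+0031: 1-byte form → 31.
U+A98CC: 4-byte form → F2 A9 A3 8C.
Concatenated (18 bytes): E0 A4 8F F0 9F A5 A3 E3 81 96 E0 B8 9E 31 F2 A9 A3 8C.

E0 A4 8F F0 9F A5 A3 E3 81 96 E0 B8 9E 31 F2 A9 A3 8C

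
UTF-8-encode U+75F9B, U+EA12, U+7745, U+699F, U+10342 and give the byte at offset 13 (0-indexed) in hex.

0xF0

U+75F9B → 4-byte form F1 B5 BE 9B at offsets 0–3.
U+EA12 → 3-byte form EE A8 92 at offsets 4–6.
U+7745 → 3-byte form E7 9D 85 at offsets 7–9.
U+699F → 3-byte form E6 A6 9F at offsets 10–12.
U+10342 → 4-byte form F0 90 8D 82 at offsets 13–16.
Offset 13 falls in char 5's range; it's byte 1 of F0 90 8D 82 = 0xF0.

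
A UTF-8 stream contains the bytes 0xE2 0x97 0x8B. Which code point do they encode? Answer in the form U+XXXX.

U+25CB

Leading byte 0xE2 = 11100010 matches 1110xxxx → 3-byte sequence.
Byte 1: 0xE2 = 11100010, payload 0010 (4 bits).
Byte 2: 0x97 = 10010111 (10xxxxxx ✓), payload 010111.
Byte 3: 0x8B = 10001011 (10xxxxxx ✓), payload 001011.
Concatenate: 0010010111001011 = 0x25CB (16 bits → U+25CB).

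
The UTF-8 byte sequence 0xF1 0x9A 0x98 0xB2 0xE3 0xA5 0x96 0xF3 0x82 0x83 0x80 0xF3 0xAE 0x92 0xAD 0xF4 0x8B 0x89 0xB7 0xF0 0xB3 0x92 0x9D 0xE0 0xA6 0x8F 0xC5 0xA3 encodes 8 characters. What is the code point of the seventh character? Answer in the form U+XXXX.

Offset 0: leading byte 0xF1 = 11110001 → 4-byte char #1 = F1 9A 98 B2.
Offset 4: leading byte 0xE3 = 11100011 → 3-byte char #2 = E3 A5 96.
Offset 7: leading byte 0xF3 = 11110011 → 4-byte char #3 = F3 82 83 80.
Offset 11: leading byte 0xF3 = 11110011 → 4-byte char #4 = F3 AE 92 AD.
Offset 15: leading byte 0xF4 = 11110100 → 4-byte char #5 = F4 8B 89 B7.
Offset 19: leading byte 0xF0 = 11110000 → 4-byte char #6 = F0 B3 92 9D.
Offset 23: leading byte 0xE0 = 11100000 → 3-byte char #7 = E0 A6 8F.
Leading byte 0xE0 = 11100000 matches 1110xxxx → 3-byte sequence.
Byte 1: 0xE0 = 11100000, payload 0000 (4 bits).
Byte 2: 0xA6 = 10100110 (10xxxxxx ✓), payload 100110.
Byte 3: 0x8F = 10001111 (10xxxxxx ✓), payload 001111.
Concatenate: 0000100110001111 = 0x98F (16 bits → U+098F).

U+098F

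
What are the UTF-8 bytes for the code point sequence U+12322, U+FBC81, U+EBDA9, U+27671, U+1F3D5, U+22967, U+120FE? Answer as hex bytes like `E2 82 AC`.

F0 92 8C A2 F3 BB B2 81 F3 AB B6 A9 F0 A7 99 B1 F0 9F 8F 95 F0 A2 A5 A7 F0 92 83 BE

U+12322: 4-byte form → F0 92 8C A2.
U+FBC81: 4-byte form → F3 BB B2 81.
U+EBDA9: 4-byte form → F3 AB B6 A9.
U+27671: 4-byte form → F0 A7 99 B1.
U+1F3D5: 4-byte form → F0 9F 8F 95.
U+22967: 4-byte form → F0 A2 A5 A7.
U+120FE: 4-byte form → F0 92 83 BE.
Concatenated (28 bytes): F0 92 8C A2 F3 BB B2 81 F3 AB B6 A9 F0 A7 99 B1 F0 9F 8F 95 F0 A2 A5 A7 F0 92 83 BE.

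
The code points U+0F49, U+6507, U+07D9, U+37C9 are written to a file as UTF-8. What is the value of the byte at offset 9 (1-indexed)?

0xE3

1-indexed offset 9 is 0-indexed offset 8.
U+0F49 → 3-byte form E0 BD 89 at offsets 0–2.
U+6507 → 3-byte form E6 94 87 at offsets 3–5.
U+07D9 → 2-byte form DF 99 at offsets 6–7.
U+37C9 → 3-byte form E3 9F 89 at offsets 8–10.
Offset 8 falls in char 4's range; it's byte 1 of E3 9F 89 = 0xE3.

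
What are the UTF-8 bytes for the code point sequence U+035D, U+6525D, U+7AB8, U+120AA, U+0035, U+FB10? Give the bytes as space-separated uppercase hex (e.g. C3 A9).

U+035D: 2-byte form → CD 9D.
U+6525D: 4-byte form → F1 A5 89 9D.
U+7AB8: 3-byte form → E7 AA B8.
U+120AA: 4-byte form → F0 92 82 AA.
U+0035: 1-byte form → 35.
U+FB10: 3-byte form → EF AC 90.
Concatenated (17 bytes): CD 9D F1 A5 89 9D E7 AA B8 F0 92 82 AA 35 EF AC 90.

CD 9D F1 A5 89 9D E7 AA B8 F0 92 82 AA 35 EF AC 90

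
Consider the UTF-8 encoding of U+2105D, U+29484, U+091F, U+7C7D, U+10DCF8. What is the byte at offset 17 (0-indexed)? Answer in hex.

U+2105D → 4-byte form F0 A1 81 9D at offsets 0–3.
U+29484 → 4-byte form F0 A9 92 84 at offsets 4–7.
U+091F → 3-byte form E0 A4 9F at offsets 8–10.
U+7C7D → 3-byte form E7 B1 BD at offsets 11–13.
U+10DCF8 → 4-byte form F4 8D B3 B8 at offsets 14–17.
Offset 17 falls in char 5's range; it's byte 4 of F4 8D B3 B8 = 0xB8.

0xB8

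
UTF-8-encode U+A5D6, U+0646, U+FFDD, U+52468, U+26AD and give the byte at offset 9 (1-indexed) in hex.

0xF1

1-indexed offset 9 is 0-indexed offset 8.
U+A5D6 → 3-byte form EA 97 96 at offsets 0–2.
U+0646 → 2-byte form D9 86 at offsets 3–4.
U+FFDD → 3-byte form EF BF 9D at offsets 5–7.
U+52468 → 4-byte form F1 92 91 A8 at offsets 8–11.
Offset 8 falls in char 4's range; it's byte 1 of F1 92 91 A8 = 0xF1.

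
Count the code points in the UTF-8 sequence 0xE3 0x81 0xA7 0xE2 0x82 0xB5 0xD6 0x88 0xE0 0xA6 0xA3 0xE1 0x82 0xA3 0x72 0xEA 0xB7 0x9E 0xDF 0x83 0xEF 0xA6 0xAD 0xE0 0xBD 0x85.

10

Byte at offset 0: 0xE3 = 11100011 → 3-byte char (#1). Advance 3.
Byte at offset 3: 0xE2 = 11100010 → 3-byte char (#2). Advance 3.
Byte at offset 6: 0xD6 = 11010110 → 2-byte char (#3). Advance 2.
Byte at offset 8: 0xE0 = 11100000 → 3-byte char (#4). Advance 3.
Byte at offset 11: 0xE1 = 11100001 → 3-byte char (#5). Advance 3.
Byte at offset 14: 0x72 = 01110010 → 1-byte char (#6). Advance 1.
Byte at offset 15: 0xEA = 11101010 → 3-byte char (#7). Advance 3.
Byte at offset 18: 0xDF = 11011111 → 2-byte char (#8). Advance 2.
Byte at offset 20: 0xEF = 11101111 → 3-byte char (#9). Advance 3.
Byte at offset 23: 0xE0 = 11100000 → 3-byte char (#10). Advance 3.
Reached end at offset 26 after 10 code points.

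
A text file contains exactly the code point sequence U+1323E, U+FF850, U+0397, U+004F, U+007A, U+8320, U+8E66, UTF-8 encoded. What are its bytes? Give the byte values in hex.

F0 93 88 BE F3 BF A1 90 CE 97 4F 7A E8 8C A0 E8 B9 A6

U+1323E: 4-byte form → F0 93 88 BE.
U+FF850: 4-byte form → F3 BF A1 90.
U+0397: 2-byte form → CE 97.
U+004F: 1-byte form → 4F.
U+007A: 1-byte form → 7A.
U+8320: 3-byte form → E8 8C A0.
U+8E66: 3-byte form → E8 B9 A6.
Concatenated (18 bytes): F0 93 88 BE F3 BF A1 90 CE 97 4F 7A E8 8C A0 E8 B9 A6.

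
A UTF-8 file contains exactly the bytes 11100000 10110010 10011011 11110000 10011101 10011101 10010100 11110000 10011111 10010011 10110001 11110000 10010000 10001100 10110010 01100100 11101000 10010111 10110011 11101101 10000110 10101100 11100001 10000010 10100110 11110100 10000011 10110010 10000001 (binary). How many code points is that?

9

Byte at offset 0: 0xE0 = 11100000 → 3-byte char (#1). Advance 3.
Byte at offset 3: 0xF0 = 11110000 → 4-byte char (#2). Advance 4.
Byte at offset 7: 0xF0 = 11110000 → 4-byte char (#3). Advance 4.
Byte at offset 11: 0xF0 = 11110000 → 4-byte char (#4). Advance 4.
Byte at offset 15: 0x64 = 01100100 → 1-byte char (#5). Advance 1.
Byte at offset 16: 0xE8 = 11101000 → 3-byte char (#6). Advance 3.
Byte at offset 19: 0xED = 11101101 → 3-byte char (#7). Advance 3.
Byte at offset 22: 0xE1 = 11100001 → 3-byte char (#8). Advance 3.
Byte at offset 25: 0xF4 = 11110100 → 4-byte char (#9). Advance 4.
Reached end at offset 29 after 9 code points.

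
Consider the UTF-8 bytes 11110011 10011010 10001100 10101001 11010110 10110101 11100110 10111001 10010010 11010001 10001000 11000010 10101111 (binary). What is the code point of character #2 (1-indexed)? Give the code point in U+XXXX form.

Offset 0: leading byte 0xF3 = 11110011 → 4-byte char #1 = F3 9A 8C A9.
Offset 4: leading byte 0xD6 = 11010110 → 2-byte char #2 = D6 B5.
Leading byte 0xD6 = 11010110 matches 110xxxxx → 2-byte sequence.
Byte 1: 0xD6 = 11010110, payload 10110 (5 bits).
Byte 2: 0xB5 = 10110101 (10xxxxxx ✓), payload 110101.
Concatenate: 10110110101 = 0x5B5 (11 bits → U+05B5).

U+05B5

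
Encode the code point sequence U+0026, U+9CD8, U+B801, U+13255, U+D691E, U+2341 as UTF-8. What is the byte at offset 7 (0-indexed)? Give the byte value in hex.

U+0026 → 1-byte form 26 at offsets 0–0.
U+9CD8 → 3-byte form E9 B3 98 at offsets 1–3.
U+B801 → 3-byte form EB A0 81 at offsets 4–6.
U+13255 → 4-byte form F0 93 89 95 at offsets 7–10.
Offset 7 falls in char 4's range; it's byte 1 of F0 93 89 95 = 0xF0.

0xF0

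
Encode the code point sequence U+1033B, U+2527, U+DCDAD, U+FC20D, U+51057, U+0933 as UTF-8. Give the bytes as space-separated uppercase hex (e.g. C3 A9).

F0 90 8C BB E2 94 A7 F3 9C B6 AD F3 BC 88 8D F1 91 81 97 E0 A4 B3

U+1033B: 4-byte form → F0 90 8C BB.
U+2527: 3-byte form → E2 94 A7.
U+DCDAD: 4-byte form → F3 9C B6 AD.
U+FC20D: 4-byte form → F3 BC 88 8D.
U+51057: 4-byte form → F1 91 81 97.
U+0933: 3-byte form → E0 A4 B3.
Concatenated (22 bytes): F0 90 8C BB E2 94 A7 F3 9C B6 AD F3 BC 88 8D F1 91 81 97 E0 A4 B3.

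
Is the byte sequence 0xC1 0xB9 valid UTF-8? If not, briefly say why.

Leading byte 0xC1 = 11000001 → 2-byte form.
Continuation bytes all match 10xxxxxx. Payload decodes to 0x79.
But 0x79 < 0x80, the minimum for a 2-byte sequence — this is an overlong encoding.

invalid (overlong encoding)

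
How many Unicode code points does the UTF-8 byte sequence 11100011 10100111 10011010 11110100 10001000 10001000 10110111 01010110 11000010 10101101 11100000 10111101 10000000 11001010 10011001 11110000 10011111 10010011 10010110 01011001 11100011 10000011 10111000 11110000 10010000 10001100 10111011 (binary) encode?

10

Byte at offset 0: 0xE3 = 11100011 → 3-byte char (#1). Advance 3.
Byte at offset 3: 0xF4 = 11110100 → 4-byte char (#2). Advance 4.
Byte at offset 7: 0x56 = 01010110 → 1-byte char (#3). Advance 1.
Byte at offset 8: 0xC2 = 11000010 → 2-byte char (#4). Advance 2.
Byte at offset 10: 0xE0 = 11100000 → 3-byte char (#5). Advance 3.
Byte at offset 13: 0xCA = 11001010 → 2-byte char (#6). Advance 2.
Byte at offset 15: 0xF0 = 11110000 → 4-byte char (#7). Advance 4.
Byte at offset 19: 0x59 = 01011001 → 1-byte char (#8). Advance 1.
Byte at offset 20: 0xE3 = 11100011 → 3-byte char (#9). Advance 3.
Byte at offset 23: 0xF0 = 11110000 → 4-byte char (#10). Advance 4.
Reached end at offset 27 after 10 code points.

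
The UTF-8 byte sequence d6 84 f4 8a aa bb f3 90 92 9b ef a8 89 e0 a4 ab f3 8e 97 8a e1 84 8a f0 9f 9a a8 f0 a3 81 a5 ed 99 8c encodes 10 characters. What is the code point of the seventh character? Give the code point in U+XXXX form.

U+110A

Offset 0: leading byte 0xD6 = 11010110 → 2-byte char #1 = D6 84.
Offset 2: leading byte 0xF4 = 11110100 → 4-byte char #2 = F4 8A AA BB.
Offset 6: leading byte 0xF3 = 11110011 → 4-byte char #3 = F3 90 92 9B.
Offset 10: leading byte 0xEF = 11101111 → 3-byte char #4 = EF A8 89.
Offset 13: leading byte 0xE0 = 11100000 → 3-byte char #5 = E0 A4 AB.
Offset 16: leading byte 0xF3 = 11110011 → 4-byte char #6 = F3 8E 97 8A.
Offset 20: leading byte 0xE1 = 11100001 → 3-byte char #7 = E1 84 8A.
Leading byte 0xE1 = 11100001 matches 1110xxxx → 3-byte sequence.
Byte 1: 0xE1 = 11100001, payload 0001 (4 bits).
Byte 2: 0x84 = 10000100 (10xxxxxx ✓), payload 000100.
Byte 3: 0x8A = 10001010 (10xxxxxx ✓), payload 001010.
Concatenate: 0001000100001010 = 0x110A (16 bits → U+110A).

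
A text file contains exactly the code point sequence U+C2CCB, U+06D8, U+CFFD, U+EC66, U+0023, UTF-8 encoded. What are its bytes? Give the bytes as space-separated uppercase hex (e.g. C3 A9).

F3 82 B3 8B DB 98 EC BF BD EE B1 A6 23

U+C2CCB: 4-byte form → F3 82 B3 8B.
U+06D8: 2-byte form → DB 98.
U+CFFD: 3-byte form → EC BF BD.
U+EC66: 3-byte form → EE B1 A6.
U+0023: 1-byte form → 23.
Concatenated (13 bytes): F3 82 B3 8B DB 98 EC BF BD EE B1 A6 23.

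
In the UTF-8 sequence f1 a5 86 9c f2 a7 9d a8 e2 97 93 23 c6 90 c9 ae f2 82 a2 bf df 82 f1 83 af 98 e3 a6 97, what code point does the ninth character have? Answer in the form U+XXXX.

Offset 0: leading byte 0xF1 = 11110001 → 4-byte char #1 = F1 A5 86 9C.
Offset 4: leading byte 0xF2 = 11110010 → 4-byte char #2 = F2 A7 9D A8.
Offset 8: leading byte 0xE2 = 11100010 → 3-byte char #3 = E2 97 93.
Offset 11: leading byte 0x23 = 00100011 → 1-byte char #4 = 23.
Offset 12: leading byte 0xC6 = 11000110 → 2-byte char #5 = C6 90.
Offset 14: leading byte 0xC9 = 11001001 → 2-byte char #6 = C9 AE.
Offset 16: leading byte 0xF2 = 11110010 → 4-byte char #7 = F2 82 A2 BF.
Offset 20: leading byte 0xDF = 11011111 → 2-byte char #8 = DF 82.
Offset 22: leading byte 0xF1 = 11110001 → 4-byte char #9 = F1 83 AF 98.
Leading byte 0xF1 = 11110001 matches 11110xxx → 4-byte sequence.
Byte 1: 0xF1 = 11110001, payload 001 (3 bits).
Byte 2: 0x83 = 10000011 (10xxxxxx ✓), payload 000011.
Byte 3: 0xAF = 10101111 (10xxxxxx ✓), payload 101111.
Byte 4: 0x98 = 10011000 (10xxxxxx ✓), payload 011000.
Concatenate: 001000011101111011000 = 0x43BD8 (21 bits → U+43BD8).

U+43BD8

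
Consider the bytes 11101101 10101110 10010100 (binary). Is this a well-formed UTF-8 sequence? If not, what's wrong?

invalid (encodes a surrogate (U+D800–U+DFFF))

Structurally a 3-byte sequence; payload = 0xDB94.
But 0xDB94 is in U+D800–U+DFFF, the surrogate range. Surrogates are not Unicode scalar values and are forbidden in UTF-8.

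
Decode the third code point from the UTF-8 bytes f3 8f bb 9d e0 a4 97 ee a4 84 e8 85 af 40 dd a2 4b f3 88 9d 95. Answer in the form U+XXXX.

U+E904

Offset 0: leading byte 0xF3 = 11110011 → 4-byte char #1 = F3 8F BB 9D.
Offset 4: leading byte 0xE0 = 11100000 → 3-byte char #2 = E0 A4 97.
Offset 7: leading byte 0xEE = 11101110 → 3-byte char #3 = EE A4 84.
Leading byte 0xEE = 11101110 matches 1110xxxx → 3-byte sequence.
Byte 1: 0xEE = 11101110, payload 1110 (4 bits).
Byte 2: 0xA4 = 10100100 (10xxxxxx ✓), payload 100100.
Byte 3: 0x84 = 10000100 (10xxxxxx ✓), payload 000100.
Concatenate: 1110100100000100 = 0xE904 (16 bits → U+E904).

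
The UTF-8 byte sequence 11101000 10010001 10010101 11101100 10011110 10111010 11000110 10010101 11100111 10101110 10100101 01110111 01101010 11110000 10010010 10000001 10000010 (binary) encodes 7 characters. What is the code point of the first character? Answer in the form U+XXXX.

U+8455

Offset 0: leading byte 0xE8 = 11101000 → 3-byte char #1 = E8 91 95.
Leading byte 0xE8 = 11101000 matches 1110xxxx → 3-byte sequence.
Byte 1: 0xE8 = 11101000, payload 1000 (4 bits).
Byte 2: 0x91 = 10010001 (10xxxxxx ✓), payload 010001.
Byte 3: 0x95 = 10010101 (10xxxxxx ✓), payload 010101.
Concatenate: 1000010001010101 = 0x8455 (16 bits → U+8455).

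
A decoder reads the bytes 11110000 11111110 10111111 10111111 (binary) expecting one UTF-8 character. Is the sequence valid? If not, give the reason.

Leading byte 0xF0 = 11110000 → 4-byte form.
Byte 2 is 0xFE = 11111110, which is not 10xxxxxx — expected a continuation byte.

invalid (non-continuation byte where continuation expected)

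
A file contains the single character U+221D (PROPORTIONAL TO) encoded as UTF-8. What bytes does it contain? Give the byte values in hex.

U+221D = 0x221D = 8733 decimal. In range U+0800–U+FFFF → 3-byte form: 1110xxxx 10xxxxxx 10xxxxxx.
Binary (16 bits): 0010001000011101.
Split 4+6+6: 0010 | 001000 | 011101.
Byte 1: 11100010 = 0xE2.
Byte 2: 10001000 = 0x88.
Byte 3: 10011101 = 0x9D.

E2 88 9D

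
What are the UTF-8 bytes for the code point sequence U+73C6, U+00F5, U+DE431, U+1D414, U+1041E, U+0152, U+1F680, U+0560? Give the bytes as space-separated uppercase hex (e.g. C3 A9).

U+73C6: 3-byte form → E7 8F 86.
U+00F5: 2-byte form → C3 B5.
U+DE431: 4-byte form → F3 9E 90 B1.
U+1D414: 4-byte form → F0 9D 90 94.
U+1041E: 4-byte form → F0 90 90 9E.
U+0152: 2-byte form → C5 92.
U+1F680: 4-byte form → F0 9F 9A 80.
U+0560: 2-byte form → D5 A0.
Concatenated (25 bytes): E7 8F 86 C3 B5 F3 9E 90 B1 F0 9D 90 94 F0 90 90 9E C5 92 F0 9F 9A 80 D5 A0.

E7 8F 86 C3 B5 F3 9E 90 B1 F0 9D 90 94 F0 90 90 9E C5 92 F0 9F 9A 80 D5 A0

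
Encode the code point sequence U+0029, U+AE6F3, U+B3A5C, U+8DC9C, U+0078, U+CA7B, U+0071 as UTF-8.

U+0029: 1-byte form → 29.
U+AE6F3: 4-byte form → F2 AE 9B B3.
U+B3A5C: 4-byte form → F2 B3 A9 9C.
U+8DC9C: 4-byte form → F2 8D B2 9C.
U+0078: 1-byte form → 78.
U+CA7B: 3-byte form → EC A9 BB.
U+0071: 1-byte form → 71.
Concatenated (18 bytes): 29 F2 AE 9B B3 F2 B3 A9 9C F2 8D B2 9C 78 EC A9 BB 71.

29 F2 AE 9B B3 F2 B3 A9 9C F2 8D B2 9C 78 EC A9 BB 71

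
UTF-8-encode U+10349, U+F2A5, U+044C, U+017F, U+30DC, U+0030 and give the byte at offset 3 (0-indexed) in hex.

0x89

U+10349 → 4-byte form F0 90 8D 89 at offsets 0–3.
Offset 3 falls in char 1's range; it's byte 4 of F0 90 8D 89 = 0x89.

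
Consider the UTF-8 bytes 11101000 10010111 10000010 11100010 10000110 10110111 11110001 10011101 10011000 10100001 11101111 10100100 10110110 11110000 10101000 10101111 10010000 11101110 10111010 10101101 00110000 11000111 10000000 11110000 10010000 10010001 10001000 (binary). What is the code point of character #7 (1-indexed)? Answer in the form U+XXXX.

Offset 0: leading byte 0xE8 = 11101000 → 3-byte char #1 = E8 97 82.
Offset 3: leading byte 0xE2 = 11100010 → 3-byte char #2 = E2 86 B7.
Offset 6: leading byte 0xF1 = 11110001 → 4-byte char #3 = F1 9D 98 A1.
Offset 10: leading byte 0xEF = 11101111 → 3-byte char #4 = EF A4 B6.
Offset 13: leading byte 0xF0 = 11110000 → 4-byte char #5 = F0 A8 AF 90.
Offset 17: leading byte 0xEE = 11101110 → 3-byte char #6 = EE BA AD.
Offset 20: leading byte 0x30 = 00110000 → 1-byte char #7 = 30.
Leading byte 0x30 = 00110000 matches 0xxxxxxx → 1-byte sequence.
Byte 1: 0x30 = 00110000, payload 0110000 (7 bits).
Concatenate: 0110000 = 0x30 (7 bits → U+0030).

U+0030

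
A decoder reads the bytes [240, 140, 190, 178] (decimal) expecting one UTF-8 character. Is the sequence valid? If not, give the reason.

invalid (overlong encoding)

Leading byte 0xF0 = 11110000 → 4-byte form.
Continuation bytes all match 10xxxxxx. Payload decodes to 0xCFB2.
But 0xCFB2 < 0x10000, the minimum for a 4-byte sequence — this is an overlong encoding.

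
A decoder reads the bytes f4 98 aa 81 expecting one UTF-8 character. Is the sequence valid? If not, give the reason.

invalid (encodes a value above U+10FFFF)

Leading byte 0xF4 = 11110100 → 4-byte form.
Payload = 0x118A81, which exceeds U+10FFFF, the maximum Unicode code point. (Leading bytes F5–FF, or F4 followed by ≥ 0x90, are invalid.)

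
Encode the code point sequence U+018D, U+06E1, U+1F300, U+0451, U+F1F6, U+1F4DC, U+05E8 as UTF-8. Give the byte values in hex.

U+018D: 2-byte form → C6 8D.
U+06E1: 2-byte form → DB A1.
U+1F300: 4-byte form → F0 9F 8C 80.
U+0451: 2-byte form → D1 91.
U+F1F6: 3-byte form → EF 87 B6.
U+1F4DC: 4-byte form → F0 9F 93 9C.
U+05E8: 2-byte form → D7 A8.
Concatenated (19 bytes): C6 8D DB A1 F0 9F 8C 80 D1 91 EF 87 B6 F0 9F 93 9C D7 A8.

C6 8D DB A1 F0 9F 8C 80 D1 91 EF 87 B6 F0 9F 93 9C D7 A8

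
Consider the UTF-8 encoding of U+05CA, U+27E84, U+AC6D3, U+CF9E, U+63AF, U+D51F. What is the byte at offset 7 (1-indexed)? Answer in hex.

0xF2

1-indexed offset 7 is 0-indexed offset 6.
U+05CA → 2-byte form D7 8A at offsets 0–1.
U+27E84 → 4-byte form F0 A7 BA 84 at offsets 2–5.
U+AC6D3 → 4-byte form F2 AC 9B 93 at offsets 6–9.
Offset 6 falls in char 3's range; it's byte 1 of F2 AC 9B 93 = 0xF2.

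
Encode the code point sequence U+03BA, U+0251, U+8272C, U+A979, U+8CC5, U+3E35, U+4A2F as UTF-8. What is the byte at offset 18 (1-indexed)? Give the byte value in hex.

0xE4

1-indexed offset 18 is 0-indexed offset 17.
U+03BA → 2-byte form CE BA at offsets 0–1.
U+0251 → 2-byte form C9 91 at offsets 2–3.
U+8272C → 4-byte form F2 82 9C AC at offsets 4–7.
U+A979 → 3-byte form EA A5 B9 at offsets 8–10.
U+8CC5 → 3-byte form E8 B3 85 at offsets 11–13.
U+3E35 → 3-byte form E3 B8 B5 at offsets 14–16.
U+4A2F → 3-byte form E4 A8 AF at offsets 17–19.
Offset 17 falls in char 7's range; it's byte 1 of E4 A8 AF = 0xE4.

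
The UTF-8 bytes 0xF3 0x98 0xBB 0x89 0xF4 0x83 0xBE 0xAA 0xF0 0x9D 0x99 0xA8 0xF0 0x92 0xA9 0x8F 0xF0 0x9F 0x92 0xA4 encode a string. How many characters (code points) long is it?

5

Byte at offset 0: 0xF3 = 11110011 → 4-byte char (#1). Advance 4.
Byte at offset 4: 0xF4 = 11110100 → 4-byte char (#2). Advance 4.
Byte at offset 8: 0xF0 = 11110000 → 4-byte char (#3). Advance 4.
Byte at offset 12: 0xF0 = 11110000 → 4-byte char (#4). Advance 4.
Byte at offset 16: 0xF0 = 11110000 → 4-byte char (#5). Advance 4.
Reached end at offset 20 after 5 code points.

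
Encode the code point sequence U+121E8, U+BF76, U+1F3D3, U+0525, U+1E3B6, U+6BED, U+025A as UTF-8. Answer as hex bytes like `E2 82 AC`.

U+121E8: 4-byte form → F0 92 87 A8.
U+BF76: 3-byte form → EB BD B6.
U+1F3D3: 4-byte form → F0 9F 8F 93.
U+0525: 2-byte form → D4 A5.
U+1E3B6: 4-byte form → F0 9E 8E B6.
U+6BED: 3-byte form → E6 AF AD.
U+025A: 2-byte form → C9 9A.
Concatenated (22 bytes): F0 92 87 A8 EB BD B6 F0 9F 8F 93 D4 A5 F0 9E 8E B6 E6 AF AD C9 9A.

F0 92 87 A8 EB BD B6 F0 9F 8F 93 D4 A5 F0 9E 8E B6 E6 AF AD C9 9A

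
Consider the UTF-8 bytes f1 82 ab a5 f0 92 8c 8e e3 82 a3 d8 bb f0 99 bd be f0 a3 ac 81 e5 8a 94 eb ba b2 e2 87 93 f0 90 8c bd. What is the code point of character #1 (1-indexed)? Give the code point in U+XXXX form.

Offset 0: leading byte 0xF1 = 11110001 → 4-byte char #1 = F1 82 AB A5.
Leading byte 0xF1 = 11110001 matches 11110xxx → 4-byte sequence.
Byte 1: 0xF1 = 11110001, payload 001 (3 bits).
Byte 2: 0x82 = 10000010 (10xxxxxx ✓), payload 000010.
Byte 3: 0xAB = 10101011 (10xxxxxx ✓), payload 101011.
Byte 4: 0xA5 = 10100101 (10xxxxxx ✓), payload 100101.
Concatenate: 001000010101011100101 = 0x42AE5 (21 bits → U+42AE5).

U+42AE5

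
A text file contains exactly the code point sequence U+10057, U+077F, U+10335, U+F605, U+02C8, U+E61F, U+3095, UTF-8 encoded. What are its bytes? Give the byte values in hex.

U+10057: 4-byte form → F0 90 81 97.
U+077F: 2-byte form → DD BF.
U+10335: 4-byte form → F0 90 8C B5.
U+F605: 3-byte form → EF 98 85.
U+02C8: 2-byte form → CB 88.
U+E61F: 3-byte form → EE 98 9F.
U+3095: 3-byte form → E3 82 95.
Concatenated (21 bytes): F0 90 81 97 DD BF F0 90 8C B5 EF 98 85 CB 88 EE 98 9F E3 82 95.

F0 90 81 97 DD BF F0 90 8C B5 EF 98 85 CB 88 EE 98 9F E3 82 95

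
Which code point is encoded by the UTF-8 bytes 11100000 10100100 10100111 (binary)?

Leading byte 0xE0 = 11100000 matches 1110xxxx → 3-byte sequence.
Byte 1: 0xE0 = 11100000, payload 0000 (4 bits).
Byte 2: 0xA4 = 10100100 (10xxxxxx ✓), payload 100100.
Byte 3: 0xA7 = 10100111 (10xxxxxx ✓), payload 100111.
Concatenate: 0000100100100111 = 0x927 (16 bits → U+0927).

U+0927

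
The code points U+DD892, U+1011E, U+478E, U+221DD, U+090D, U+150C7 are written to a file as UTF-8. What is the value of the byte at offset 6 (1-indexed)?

0x90

1-indexed offset 6 is 0-indexed offset 5.
U+DD892 → 4-byte form F3 9D A2 92 at offsets 0–3.
U+1011E → 4-byte form F0 90 84 9E at offsets 4–7.
Offset 5 falls in char 2's range; it's byte 2 of F0 90 84 9E = 0x90.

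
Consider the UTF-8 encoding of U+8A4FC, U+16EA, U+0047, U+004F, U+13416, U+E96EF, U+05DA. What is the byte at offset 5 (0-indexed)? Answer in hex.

0x9B

U+8A4FC → 4-byte form F2 8A 93 BC at offsets 0–3.
U+16EA → 3-byte form E1 9B AA at offsets 4–6.
Offset 5 falls in char 2's range; it's byte 2 of E1 9B AA = 0x9B.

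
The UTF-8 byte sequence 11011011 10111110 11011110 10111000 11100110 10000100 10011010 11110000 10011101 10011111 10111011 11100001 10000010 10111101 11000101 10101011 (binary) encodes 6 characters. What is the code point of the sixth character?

Offset 0: leading byte 0xDB = 11011011 → 2-byte char #1 = DB BE.
Offset 2: leading byte 0xDE = 11011110 → 2-byte char #2 = DE B8.
Offset 4: leading byte 0xE6 = 11100110 → 3-byte char #3 = E6 84 9A.
Offset 7: leading byte 0xF0 = 11110000 → 4-byte char #4 = F0 9D 9F BB.
Offset 11: leading byte 0xE1 = 11100001 → 3-byte char #5 = E1 82 BD.
Offset 14: leading byte 0xC5 = 11000101 → 2-byte char #6 = C5 AB.
Leading byte 0xC5 = 11000101 matches 110xxxxx → 2-byte sequence.
Byte 1: 0xC5 = 11000101, payload 00101 (5 bits).
Byte 2: 0xAB = 10101011 (10xxxxxx ✓), payload 101011.
Concatenate: 00101101011 = 0x16B (11 bits → U+016B).

U+016B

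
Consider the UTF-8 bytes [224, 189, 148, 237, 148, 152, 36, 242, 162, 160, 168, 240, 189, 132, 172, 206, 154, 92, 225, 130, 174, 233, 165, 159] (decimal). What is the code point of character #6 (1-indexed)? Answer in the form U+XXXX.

U+039A

Offset 0: leading byte 0xE0 = 11100000 → 3-byte char #1 = E0 BD 94.
Offset 3: leading byte 0xED = 11101101 → 3-byte char #2 = ED 94 98.
Offset 6: leading byte 0x24 = 00100100 → 1-byte char #3 = 24.
Offset 7: leading byte 0xF2 = 11110010 → 4-byte char #4 = F2 A2 A0 A8.
Offset 11: leading byte 0xF0 = 11110000 → 4-byte char #5 = F0 BD 84 AC.
Offset 15: leading byte 0xCE = 11001110 → 2-byte char #6 = CE 9A.
Leading byte 0xCE = 11001110 matches 110xxxxx → 2-byte sequence.
Byte 1: 0xCE = 11001110, payload 01110 (5 bits).
Byte 2: 0x9A = 10011010 (10xxxxxx ✓), payload 011010.
Concatenate: 01110011010 = 0x39A (11 bits → U+039A).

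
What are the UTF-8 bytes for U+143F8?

F0 94 8F B8

U+143F8 = 0x143F8 = 82936 decimal. In range U+10000–U+10FFFF → 4-byte form: 11110xxx 10xxxxxx 10xxxxxx 10xxxxxx.
Binary (21 bits): 000010100001111111000.
Split 3+6+6+6: 000 | 010100 | 001111 | 111000.
Byte 1: 11110000 = 0xF0.
Byte 2: 10010100 = 0x94.
Byte 3: 10001111 = 0x8F.
Byte 4: 10111000 = 0xB8.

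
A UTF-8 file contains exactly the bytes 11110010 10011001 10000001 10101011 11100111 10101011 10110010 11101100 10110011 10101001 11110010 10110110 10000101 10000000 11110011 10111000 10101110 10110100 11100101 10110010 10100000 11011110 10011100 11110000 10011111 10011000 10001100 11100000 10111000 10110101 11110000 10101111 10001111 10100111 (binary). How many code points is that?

10

Byte at offset 0: 0xF2 = 11110010 → 4-byte char (#1). Advance 4.
Byte at offset 4: 0xE7 = 11100111 → 3-byte char (#2). Advance 3.
Byte at offset 7: 0xEC = 11101100 → 3-byte char (#3). Advance 3.
Byte at offset 10: 0xF2 = 11110010 → 4-byte char (#4). Advance 4.
Byte at offset 14: 0xF3 = 11110011 → 4-byte char (#5). Advance 4.
Byte at offset 18: 0xE5 = 11100101 → 3-byte char (#6). Advance 3.
Byte at offset 21: 0xDE = 11011110 → 2-byte char (#7). Advance 2.
Byte at offset 23: 0xF0 = 11110000 → 4-byte char (#8). Advance 4.
Byte at offset 27: 0xE0 = 11100000 → 3-byte char (#9). Advance 3.
Byte at offset 30: 0xF0 = 11110000 → 4-byte char (#10). Advance 4.
Reached end at offset 34 after 10 code points.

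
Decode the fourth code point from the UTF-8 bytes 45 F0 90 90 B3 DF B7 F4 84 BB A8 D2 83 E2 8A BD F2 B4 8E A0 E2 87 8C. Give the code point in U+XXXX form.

Offset 0: leading byte 0x45 = 01000101 → 1-byte char #1 = 45.
Offset 1: leading byte 0xF0 = 11110000 → 4-byte char #2 = F0 90 90 B3.
Offset 5: leading byte 0xDF = 11011111 → 2-byte char #3 = DF B7.
Offset 7: leading byte 0xF4 = 11110100 → 4-byte char #4 = F4 84 BB A8.
Leading byte 0xF4 = 11110100 matches 11110xxx → 4-byte sequence.
Byte 1: 0xF4 = 11110100, payload 100 (3 bits).
Byte 2: 0x84 = 10000100 (10xxxxxx ✓), payload 000100.
Byte 3: 0xBB = 10111011 (10xxxxxx ✓), payload 111011.
Byte 4: 0xA8 = 10101000 (10xxxxxx ✓), payload 101000.
Concatenate: 100000100111011101000 = 0x104EE8 (21 bits → U+104EE8).

U+104EE8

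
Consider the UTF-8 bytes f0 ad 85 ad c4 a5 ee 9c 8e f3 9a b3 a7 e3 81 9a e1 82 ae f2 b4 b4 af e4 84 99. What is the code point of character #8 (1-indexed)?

U+4119

Offset 0: leading byte 0xF0 = 11110000 → 4-byte char #1 = F0 AD 85 AD.
Offset 4: leading byte 0xC4 = 11000100 → 2-byte char #2 = C4 A5.
Offset 6: leading byte 0xEE = 11101110 → 3-byte char #3 = EE 9C 8E.
Offset 9: leading byte 0xF3 = 11110011 → 4-byte char #4 = F3 9A B3 A7.
Offset 13: leading byte 0xE3 = 11100011 → 3-byte char #5 = E3 81 9A.
Offset 16: leading byte 0xE1 = 11100001 → 3-byte char #6 = E1 82 AE.
Offset 19: leading byte 0xF2 = 11110010 → 4-byte char #7 = F2 B4 B4 AF.
Offset 23: leading byte 0xE4 = 11100100 → 3-byte char #8 = E4 84 99.
Leading byte 0xE4 = 11100100 matches 1110xxxx → 3-byte sequence.
Byte 1: 0xE4 = 11100100, payload 0100 (4 bits).
Byte 2: 0x84 = 10000100 (10xxxxxx ✓), payload 000100.
Byte 3: 0x99 = 10011001 (10xxxxxx ✓), payload 011001.
Concatenate: 0100000100011001 = 0x4119 (16 bits → U+4119).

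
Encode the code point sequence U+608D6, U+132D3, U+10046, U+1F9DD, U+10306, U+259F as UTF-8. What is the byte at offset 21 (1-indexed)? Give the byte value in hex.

1-indexed offset 21 is 0-indexed offset 20.
U+608D6 → 4-byte form F1 A0 A3 96 at offsets 0–3.
U+132D3 → 4-byte form F0 93 8B 93 at offsets 4–7.
U+10046 → 4-byte form F0 90 81 86 at offsets 8–11.
U+1F9DD → 4-byte form F0 9F A7 9D at offsets 12–15.
U+10306 → 4-byte form F0 90 8C 86 at offsets 16–19.
U+259F → 3-byte form E2 96 9F at offsets 20–22.
Offset 20 falls in char 6's range; it's byte 1 of E2 96 9F = 0xE2.

0xE2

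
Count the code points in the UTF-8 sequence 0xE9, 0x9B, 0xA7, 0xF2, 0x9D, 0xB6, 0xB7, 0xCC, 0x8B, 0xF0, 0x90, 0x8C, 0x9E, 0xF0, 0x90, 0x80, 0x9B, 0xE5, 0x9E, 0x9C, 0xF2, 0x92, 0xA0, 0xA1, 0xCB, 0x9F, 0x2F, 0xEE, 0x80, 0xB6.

10

Byte at offset 0: 0xE9 = 11101001 → 3-byte char (#1). Advance 3.
Byte at offset 3: 0xF2 = 11110010 → 4-byte char (#2). Advance 4.
Byte at offset 7: 0xCC = 11001100 → 2-byte char (#3). Advance 2.
Byte at offset 9: 0xF0 = 11110000 → 4-byte char (#4). Advance 4.
Byte at offset 13: 0xF0 = 11110000 → 4-byte char (#5). Advance 4.
Byte at offset 17: 0xE5 = 11100101 → 3-byte char (#6). Advance 3.
Byte at offset 20: 0xF2 = 11110010 → 4-byte char (#7). Advance 4.
Byte at offset 24: 0xCB = 11001011 → 2-byte char (#8). Advance 2.
Byte at offset 26: 0x2F = 00101111 → 1-byte char (#9). Advance 1.
Byte at offset 27: 0xEE = 11101110 → 3-byte char (#10). Advance 3.
Reached end at offset 30 after 10 code points.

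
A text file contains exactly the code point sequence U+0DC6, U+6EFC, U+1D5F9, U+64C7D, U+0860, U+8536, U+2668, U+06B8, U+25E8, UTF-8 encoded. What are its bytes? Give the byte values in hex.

U+0DC6: 3-byte form → E0 B7 86.
U+6EFC: 3-byte form → E6 BB BC.
U+1D5F9: 4-byte form → F0 9D 97 B9.
U+64C7D: 4-byte form → F1 A4 B1 BD.
U+0860: 3-byte form → E0 A1 A0.
U+8536: 3-byte form → E8 94 B6.
U+2668: 3-byte form → E2 99 A8.
U+06B8: 2-byte form → DA B8.
U+25E8: 3-byte form → E2 97 A8.
Concatenated (28 bytes): E0 B7 86 E6 BB BC F0 9D 97 B9 F1 A4 B1 BD E0 A1 A0 E8 94 B6 E2 99 A8 DA B8 E2 97 A8.

E0 B7 86 E6 BB BC F0 9D 97 B9 F1 A4 B1 BD E0 A1 A0 E8 94 B6 E2 99 A8 DA B8 E2 97 A8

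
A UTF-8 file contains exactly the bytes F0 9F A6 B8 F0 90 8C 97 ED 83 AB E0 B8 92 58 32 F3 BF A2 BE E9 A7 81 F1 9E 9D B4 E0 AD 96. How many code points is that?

Byte at offset 0: 0xF0 = 11110000 → 4-byte char (#1). Advance 4.
Byte at offset 4: 0xF0 = 11110000 → 4-byte char (#2). Advance 4.
Byte at offset 8: 0xED = 11101101 → 3-byte char (#3). Advance 3.
Byte at offset 11: 0xE0 = 11100000 → 3-byte char (#4). Advance 3.
Byte at offset 14: 0x58 = 01011000 → 1-byte char (#5). Advance 1.
Byte at offset 15: 0x32 = 00110010 → 1-byte char (#6). Advance 1.
Byte at offset 16: 0xF3 = 11110011 → 4-byte char (#7). Advance 4.
Byte at offset 20: 0xE9 = 11101001 → 3-byte char (#8). Advance 3.
Byte at offset 23: 0xF1 = 11110001 → 4-byte char (#9). Advance 4.
Byte at offset 27: 0xE0 = 11100000 → 3-byte char (#10). Advance 3.
Reached end at offset 30 after 10 code points.

10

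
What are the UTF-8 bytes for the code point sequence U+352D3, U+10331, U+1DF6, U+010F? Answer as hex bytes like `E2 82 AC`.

U+352D3: 4-byte form → F0 B5 8B 93.
U+10331: 4-byte form → F0 90 8C B1.
U+1DF6: 3-byte form → E1 B7 B6.
U+010F: 2-byte form → C4 8F.
Concatenated (13 bytes): F0 B5 8B 93 F0 90 8C B1 E1 B7 B6 C4 8F.

F0 B5 8B 93 F0 90 8C B1 E1 B7 B6 C4 8F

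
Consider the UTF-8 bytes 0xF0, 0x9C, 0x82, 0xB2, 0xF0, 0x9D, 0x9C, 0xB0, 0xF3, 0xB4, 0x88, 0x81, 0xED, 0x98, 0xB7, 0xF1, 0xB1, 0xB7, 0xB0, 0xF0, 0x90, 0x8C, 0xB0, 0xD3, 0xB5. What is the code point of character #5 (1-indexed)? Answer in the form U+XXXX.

U+71DF0

Offset 0: leading byte 0xF0 = 11110000 → 4-byte char #1 = F0 9C 82 B2.
Offset 4: leading byte 0xF0 = 11110000 → 4-byte char #2 = F0 9D 9C B0.
Offset 8: leading byte 0xF3 = 11110011 → 4-byte char #3 = F3 B4 88 81.
Offset 12: leading byte 0xED = 11101101 → 3-byte char #4 = ED 98 B7.
Offset 15: leading byte 0xF1 = 11110001 → 4-byte char #5 = F1 B1 B7 B0.
Leading byte 0xF1 = 11110001 matches 11110xxx → 4-byte sequence.
Byte 1: 0xF1 = 11110001, payload 001 (3 bits).
Byte 2: 0xB1 = 10110001 (10xxxxxx ✓), payload 110001.
Byte 3: 0xB7 = 10110111 (10xxxxxx ✓), payload 110111.
Byte 4: 0xB0 = 10110000 (10xxxxxx ✓), payload 110000.
Concatenate: 001110001110111110000 = 0x71DF0 (21 bits → U+71DF0).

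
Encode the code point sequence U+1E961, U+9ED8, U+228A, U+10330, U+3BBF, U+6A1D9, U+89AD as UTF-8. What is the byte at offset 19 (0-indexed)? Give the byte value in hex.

U+1E961 → 4-byte form F0 9E A5 A1 at offsets 0–3.
U+9ED8 → 3-byte form E9 BB 98 at offsets 4–6.
U+228A → 3-byte form E2 8A 8A at offsets 7–9.
U+10330 → 4-byte form F0 90 8C B0 at offsets 10–13.
U+3BBF → 3-byte form E3 AE BF at offsets 14–16.
U+6A1D9 → 4-byte form F1 AA 87 99 at offsets 17–20.
Offset 19 falls in char 6's range; it's byte 3 of F1 AA 87 99 = 0x87.

0x87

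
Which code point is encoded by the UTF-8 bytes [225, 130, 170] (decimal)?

Leading byte 0xE1 = 11100001 matches 1110xxxx → 3-byte sequence.
Byte 1: 0xE1 = 11100001, payload 0001 (4 bits).
Byte 2: 0x82 = 10000010 (10xxxxxx ✓), payload 000010.
Byte 3: 0xAA = 10101010 (10xxxxxx ✓), payload 101010.
Concatenate: 0001000010101010 = 0x10AA (16 bits → U+10AA).

U+10AA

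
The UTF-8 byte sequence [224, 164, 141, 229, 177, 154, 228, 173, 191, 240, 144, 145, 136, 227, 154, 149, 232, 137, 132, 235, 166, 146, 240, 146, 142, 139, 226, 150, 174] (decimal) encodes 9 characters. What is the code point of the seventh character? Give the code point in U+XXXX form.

Offset 0: leading byte 0xE0 = 11100000 → 3-byte char #1 = E0 A4 8D.
Offset 3: leading byte 0xE5 = 11100101 → 3-byte char #2 = E5 B1 9A.
Offset 6: leading byte 0xE4 = 11100100 → 3-byte char #3 = E4 AD BF.
Offset 9: leading byte 0xF0 = 11110000 → 4-byte char #4 = F0 90 91 88.
Offset 13: leading byte 0xE3 = 11100011 → 3-byte char #5 = E3 9A 95.
Offset 16: leading byte 0xE8 = 11101000 → 3-byte char #6 = E8 89 84.
Offset 19: leading byte 0xEB = 11101011 → 3-byte char #7 = EB A6 92.
Leading byte 0xEB = 11101011 matches 1110xxxx → 3-byte sequence.
Byte 1: 0xEB = 11101011, payload 1011 (4 bits).
Byte 2: 0xA6 = 10100110 (10xxxxxx ✓), payload 100110.
Byte 3: 0x92 = 10010010 (10xxxxxx ✓), payload 010010.
Concatenate: 1011100110010010 = 0xB992 (16 bits → U+B992).

U+B992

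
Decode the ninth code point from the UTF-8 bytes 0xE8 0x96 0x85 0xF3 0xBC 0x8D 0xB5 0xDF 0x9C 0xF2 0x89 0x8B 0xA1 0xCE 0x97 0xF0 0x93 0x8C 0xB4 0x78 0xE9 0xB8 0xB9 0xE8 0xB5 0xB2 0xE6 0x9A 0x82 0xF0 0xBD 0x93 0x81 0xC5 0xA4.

U+8D72

Offset 0: leading byte 0xE8 = 11101000 → 3-byte char #1 = E8 96 85.
Offset 3: leading byte 0xF3 = 11110011 → 4-byte char #2 = F3 BC 8D B5.
Offset 7: leading byte 0xDF = 11011111 → 2-byte char #3 = DF 9C.
Offset 9: leading byte 0xF2 = 11110010 → 4-byte char #4 = F2 89 8B A1.
Offset 13: leading byte 0xCE = 11001110 → 2-byte char #5 = CE 97.
Offset 15: leading byte 0xF0 = 11110000 → 4-byte char #6 = F0 93 8C B4.
Offset 19: leading byte 0x78 = 01111000 → 1-byte char #7 = 78.
Offset 20: leading byte 0xE9 = 11101001 → 3-byte char #8 = E9 B8 B9.
Offset 23: leading byte 0xE8 = 11101000 → 3-byte char #9 = E8 B5 B2.
Leading byte 0xE8 = 11101000 matches 1110xxxx → 3-byte sequence.
Byte 1: 0xE8 = 11101000, payload 1000 (4 bits).
Byte 2: 0xB5 = 10110101 (10xxxxxx ✓), payload 110101.
Byte 3: 0xB2 = 10110010 (10xxxxxx ✓), payload 110010.
Concatenate: 1000110101110010 = 0x8D72 (16 bits → U+8D72).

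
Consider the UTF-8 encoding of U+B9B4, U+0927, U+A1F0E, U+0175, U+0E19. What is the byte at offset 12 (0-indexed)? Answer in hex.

U+B9B4 → 3-byte form EB A6 B4 at offsets 0–2.
U+0927 → 3-byte form E0 A4 A7 at offsets 3–5.
U+A1F0E → 4-byte form F2 A1 BC 8E at offsets 6–9.
U+0175 → 2-byte form C5 B5 at offsets 10–11.
U+0E19 → 3-byte form E0 B8 99 at offsets 12–14.
Offset 12 falls in char 5's range; it's byte 1 of E0 B8 99 = 0xE0.

0xE0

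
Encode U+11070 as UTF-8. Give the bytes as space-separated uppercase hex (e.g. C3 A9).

U+11070 = 0x11070 = 69744 decimal. In range U+10000–U+10FFFF → 4-byte form: 11110xxx 10xxxxxx 10xxxxxx 10xxxxxx.
Binary (21 bits): 000010001000001110000.
Split 3+6+6+6: 000 | 010001 | 000001 | 110000.
Byte 1: 11110000 = 0xF0.
Byte 2: 10010001 = 0x91.
Byte 3: 10000001 = 0x81.
Byte 4: 10110000 = 0xB0.

F0 91 81 B0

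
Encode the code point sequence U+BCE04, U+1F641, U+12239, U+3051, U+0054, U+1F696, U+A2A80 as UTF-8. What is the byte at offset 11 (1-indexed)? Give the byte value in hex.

1-indexed offset 11 is 0-indexed offset 10.
U+BCE04 → 4-byte form F2 BC B8 84 at offsets 0–3.
U+1F641 → 4-byte form F0 9F 99 81 at offsets 4–7.
U+12239 → 4-byte form F0 92 88 B9 at offsets 8–11.
Offset 10 falls in char 3's range; it's byte 3 of F0 92 88 B9 = 0x88.

0x88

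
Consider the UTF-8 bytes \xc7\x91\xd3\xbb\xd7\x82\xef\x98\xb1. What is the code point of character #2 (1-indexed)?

Offset 0: leading byte 0xC7 = 11000111 → 2-byte char #1 = C7 91.
Offset 2: leading byte 0xD3 = 11010011 → 2-byte char #2 = D3 BB.
Leading byte 0xD3 = 11010011 matches 110xxxxx → 2-byte sequence.
Byte 1: 0xD3 = 11010011, payload 10011 (5 bits).
Byte 2: 0xBB = 10111011 (10xxxxxx ✓), payload 111011.
Concatenate: 10011111011 = 0x4FB (11 bits → U+04FB).

U+04FB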